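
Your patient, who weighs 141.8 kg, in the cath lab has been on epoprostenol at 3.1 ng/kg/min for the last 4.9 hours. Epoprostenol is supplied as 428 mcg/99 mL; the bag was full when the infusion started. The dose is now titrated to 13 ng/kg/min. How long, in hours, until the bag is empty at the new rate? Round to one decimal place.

2.7 hours

Initial rate:
Dose = 3.1 ng/kg/min × 141.8 kg = 439.58 ng/min
439.58 ng/min × 60 min/hr = 26374.8 ng/hr
Concentration = 428 mcg ÷ 99 mL = 4.323232 mcg/mL = 4323.232 ng/mL
Rate = 26374.8 ng/hr ÷ 4323.232 ng/mL = 6.100713 mL/hr
Volume infused so far = 6.100713 mL/hr × 4.9 hr = 29.89349 mL
Volume remaining = 99 − 29.89349 = 69.10651 mL
New rate:
Dose = 13 ng/kg/min × 141.8 kg = 1843.4 ng/min
1843.4 ng/min × 60 min/hr = 110604 ng/hr
Rate = 110604 ng/hr ÷ 4323.232 ng/mL = 25.58364 mL/hr
Time remaining = 69.10651 mL ÷ 25.58364 mL/hr = 2.7012 hr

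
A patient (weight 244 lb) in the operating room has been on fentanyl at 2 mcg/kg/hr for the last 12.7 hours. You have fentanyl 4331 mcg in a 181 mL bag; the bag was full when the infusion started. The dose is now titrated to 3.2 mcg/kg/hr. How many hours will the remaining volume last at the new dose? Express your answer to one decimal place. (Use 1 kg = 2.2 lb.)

Initial rate:
Weight = 244 lb ÷ 2.2 lb/kg = 110.9091 kg
Dose = 2 mcg/kg/hr × 110.9091 kg = 221.8182 mcg/hr
Concentration = 4331 mcg ÷ 181 mL = 23.92818 mcg/mL
Rate = 221.8182 mcg/hr ÷ 23.92818 mcg/mL = 9.270166 mL/hr
Volume infused so far = 9.270166 mL/hr × 12.7 hr = 117.7311 mL
Volume remaining = 181 − 117.7311 = 63.26889 mL
New rate:
Dose = 3.2 mcg/kg/hr × 110.9091 kg = 354.9091 mcg/hr
Rate = 354.9091 mcg/hr ÷ 23.92818 mcg/mL = 14.83227 mL/hr
Time remaining = 63.26889 mL ÷ 14.83227 mL/hr = 4.265625 hr

4.3 hours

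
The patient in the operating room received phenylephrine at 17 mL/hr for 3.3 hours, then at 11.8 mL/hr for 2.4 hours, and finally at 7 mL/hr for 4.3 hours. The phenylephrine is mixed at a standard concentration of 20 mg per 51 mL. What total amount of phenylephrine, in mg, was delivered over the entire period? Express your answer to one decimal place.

Concentration = 20 mg ÷ 51 mL = 0.3921569 mg/mL
Stage 1: 17 mL/hr × 3.3 hr = 56.1 mL → 56.1 mL × 0.3921569 mg/mL = 22 mg
Stage 2: 11.8 mL/hr × 2.4 hr = 28.32 mL → 28.32 mL × 0.3921569 mg/mL = 11.10588 mg
Stage 3: 7 mL/hr × 4.3 hr = 30.1 mL → 30.1 mL × 0.3921569 mg/mL = 11.80392 mg
Total = 22 + 11.10588 + 11.80392 = 44.9098 mg

44.9 mg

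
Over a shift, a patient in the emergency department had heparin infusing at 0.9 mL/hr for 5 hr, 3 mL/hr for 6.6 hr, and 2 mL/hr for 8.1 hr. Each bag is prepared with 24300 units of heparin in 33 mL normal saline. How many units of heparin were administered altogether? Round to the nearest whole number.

Concentration = 24300 units ÷ 33 mL = 736.3636 units/mL
Stage 1: 0.9 mL/hr × 5 hr = 4.5 mL → 4.5 mL × 736.3636 units/mL = 3313.636 units
Stage 2: 3 mL/hr × 6.6 hr = 19.8 mL → 19.8 mL × 736.3636 units/mL = 14580 units
Stage 3: 2 mL/hr × 8.1 hr = 16.2 mL → 16.2 mL × 736.3636 units/mL = 11929.09 units
Total = 3313.636 + 14580 + 11929.09 = 29822.73 units

29823 units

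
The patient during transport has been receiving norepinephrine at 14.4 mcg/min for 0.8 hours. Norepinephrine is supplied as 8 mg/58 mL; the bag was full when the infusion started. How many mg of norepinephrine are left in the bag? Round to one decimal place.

14.4 mcg/min × 60 min/hr = 864 mcg/hr
Concentration = 8 mg ÷ 58 mL = 0.137931 mg/mL = 137.931 mcg/mL
Rate = 864 mcg/hr ÷ 137.931 mcg/mL = 6.264 mL/hr
Volume infused = 6.264 mL/hr × 0.8 hr = 5.0112 mL
Volume remaining = 58 − 5.0112 = 52.9888 mL
Drug remaining = 52.9888 mL × 137.931 mcg/mL = 7308.8 mcg = 7.3088 mg

7.3 mg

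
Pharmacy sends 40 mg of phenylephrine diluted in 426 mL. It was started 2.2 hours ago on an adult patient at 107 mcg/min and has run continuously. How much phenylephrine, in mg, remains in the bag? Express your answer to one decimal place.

107 mcg/min × 60 min/hr = 6420 mcg/hr
Concentration = 40 mg ÷ 426 mL = 0.09389671 mg/mL = 93.89671 mcg/mL
Rate = 6420 mcg/hr ÷ 93.89671 mcg/mL = 68.373 mL/hr
Volume infused = 68.373 mL/hr × 2.2 hr = 150.4206 mL
Volume remaining = 426 − 150.4206 = 275.5794 mL
Drug remaining = 275.5794 mL × 93.89671 mcg/mL = 25876 mcg = 25.876 mg

25.9 mg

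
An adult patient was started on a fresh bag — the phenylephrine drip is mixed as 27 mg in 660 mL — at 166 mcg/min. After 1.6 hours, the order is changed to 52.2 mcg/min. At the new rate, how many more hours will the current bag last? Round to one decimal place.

3.5 hours

Initial rate:
166 mcg/min × 60 min/hr = 9960 mcg/hr
Concentration = 27 mg ÷ 660 mL = 0.04090909 mg/mL = 40.90909 mcg/mL
Rate = 9960 mcg/hr ÷ 40.90909 mcg/mL = 243.4667 mL/hr
Volume infused so far = 243.4667 mL/hr × 1.6 hr = 389.5467 mL
Volume remaining = 660 − 389.5467 = 270.4533 mL
New rate:
52.2 mcg/min × 60 min/hr = 3132 mcg/hr
Rate = 3132 mcg/hr ÷ 40.90909 mcg/mL = 76.56 mL/hr
Time remaining = 270.4533 mL ÷ 76.56 mL/hr = 3.532567 hr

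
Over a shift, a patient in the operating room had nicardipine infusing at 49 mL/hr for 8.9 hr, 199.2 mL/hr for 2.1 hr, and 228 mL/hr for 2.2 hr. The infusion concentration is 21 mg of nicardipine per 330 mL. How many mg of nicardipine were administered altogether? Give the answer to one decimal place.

86.3 mg

Concentration = 21 mg ÷ 330 mL = 0.06363636 mg/mL
Stage 1: 49 mL/hr × 8.9 hr = 436.1 mL → 436.1 mL × 0.06363636 mg/mL = 27.75182 mg
Stage 2: 199.2 mL/hr × 2.1 hr = 418.32 mL → 418.32 mL × 0.06363636 mg/mL = 26.62036 mg
Stage 3: 228 mL/hr × 2.2 hr = 501.6 mL → 501.6 mL × 0.06363636 mg/mL = 31.92 mg
Total = 27.75182 + 26.62036 + 31.92 = 86.29218 mg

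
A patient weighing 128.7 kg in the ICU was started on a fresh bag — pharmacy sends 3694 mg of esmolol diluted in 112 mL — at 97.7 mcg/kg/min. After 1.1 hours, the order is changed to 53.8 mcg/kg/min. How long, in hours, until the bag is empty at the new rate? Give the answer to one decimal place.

6.9 hours

Initial rate:
Dose = 97.7 mcg/kg/min × 128.7 kg = 12573.99 mcg/min
12573.99 mcg/min × 60 min/hr = 754439.4 mcg/hr
Concentration = 3694 mg ÷ 112 mL = 32.98214 mg/mL = 32982.14 mcg/mL
Rate = 754439.4 mcg/hr ÷ 32982.14 mcg/mL = 22.87418 mL/hr
Volume infused so far = 22.87418 mL/hr × 1.1 hr = 25.1616 mL
Volume remaining = 112 − 25.1616 = 86.8384 mL
New rate:
Dose = 53.8 mcg/kg/min × 128.7 kg = 6924.06 mcg/min
6924.06 mcg/min × 60 min/hr = 415443.6 mcg/hr
Rate = 415443.6 mcg/hr ÷ 32982.14 mcg/mL = 12.59602 mL/hr
Time remaining = 86.8384 mL ÷ 12.59602 mL/hr = 6.894117 hr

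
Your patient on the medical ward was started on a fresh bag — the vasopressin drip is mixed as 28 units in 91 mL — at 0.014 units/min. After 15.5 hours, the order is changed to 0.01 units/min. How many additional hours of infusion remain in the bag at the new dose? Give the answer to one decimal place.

Initial rate:
0.014 units/min × 60 min/hr = 0.84 units/hr
Concentration = 28 units ÷ 91 mL = 0.3076923 units/mL
Rate = 0.84 units/hr ÷ 0.3076923 units/mL = 2.73 mL/hr
Volume infused so far = 2.73 mL/hr × 15.5 hr = 42.315 mL
Volume remaining = 91 − 42.315 = 48.685 mL
New rate:
0.01 units/min × 60 min/hr = 0.6 units/hr
Rate = 0.6 units/hr ÷ 0.3076923 units/mL = 1.95 mL/hr
Time remaining = 48.685 mL ÷ 1.95 mL/hr = 24.96667 hr

25.0 hours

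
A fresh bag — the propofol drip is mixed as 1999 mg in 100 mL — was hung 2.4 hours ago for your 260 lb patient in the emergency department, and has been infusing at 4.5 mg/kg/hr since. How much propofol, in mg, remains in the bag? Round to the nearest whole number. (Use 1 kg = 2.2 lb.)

Weight = 260 lb ÷ 2.2 lb/kg = 118.1818 kg
Dose = 4.5 mg/kg/hr × 118.1818 kg = 531.8182 mg/hr
Concentration = 1999 mg ÷ 100 mL = 19.99 mg/mL
Rate = 531.8182 mg/hr ÷ 19.99 mg/mL = 26.60421 mL/hr
Volume infused = 26.60421 mL/hr × 2.4 hr = 63.85011 mL
Volume remaining = 100 − 63.85011 = 36.14989 mL
Drug remaining = 36.14989 mL × 19.99 mg/mL = 722.6364 mg

723 mg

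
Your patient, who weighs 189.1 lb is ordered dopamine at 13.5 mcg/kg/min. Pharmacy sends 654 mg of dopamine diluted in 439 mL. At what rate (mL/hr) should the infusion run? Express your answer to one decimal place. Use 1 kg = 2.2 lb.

46.7 mL/hr

Weight = 189.1 lb ÷ 2.2 lb/kg = 85.95455 kg
Dose = 13.5 mcg/kg/min × 85.95455 kg = 1160.386 mcg/min
1160.386 mcg/min × 60 min/hr = 69623.18 mcg/hr
Concentration = 654 mg ÷ 439 mL = 1.489749 mg/mL = 1489.749 mcg/mL
Rate = 69623.18 mcg/hr ÷ 1489.749 mcg/mL = 46.73483 mL/hr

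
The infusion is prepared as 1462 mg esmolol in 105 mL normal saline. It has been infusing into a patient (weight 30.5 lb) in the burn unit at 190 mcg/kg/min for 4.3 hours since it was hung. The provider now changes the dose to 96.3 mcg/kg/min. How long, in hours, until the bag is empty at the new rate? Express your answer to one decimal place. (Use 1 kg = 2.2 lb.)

9.8 hours

Initial rate:
Weight = 30.5 lb ÷ 2.2 lb/kg = 13.86364 kg
Dose = 190 mcg/kg/min × 13.86364 kg = 2634.091 mcg/min
2634.091 mcg/min × 60 min/hr = 158045.5 mcg/hr
Concentration = 1462 mg ÷ 105 mL = 13.92381 mg/mL = 13923.81 mcg/mL
Rate = 158045.5 mcg/hr ÷ 13923.81 mcg/mL = 11.35073 mL/hr
Volume infused so far = 11.35073 mL/hr × 4.3 hr = 48.80816 mL
Volume remaining = 105 − 48.80816 = 56.19184 mL
New rate:
Dose = 96.3 mcg/kg/min × 13.86364 kg = 1335.068 mcg/min
1335.068 mcg/min × 60 min/hr = 80104.09 mcg/hr
Rate = 80104.09 mcg/hr ÷ 13923.81 mcg/mL = 5.75303 mL/hr
Time remaining = 56.19184 mL ÷ 5.75303 mL/hr = 9.767348 hr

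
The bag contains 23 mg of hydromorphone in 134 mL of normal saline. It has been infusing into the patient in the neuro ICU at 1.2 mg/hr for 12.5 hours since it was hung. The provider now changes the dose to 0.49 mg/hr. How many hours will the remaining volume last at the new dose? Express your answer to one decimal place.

16.3 hours

Initial rate:
Concentration = 23 mg ÷ 134 mL = 0.1716418 mg/mL
Rate = 1.2 mg/hr ÷ 0.1716418 mg/mL = 6.991304 mL/hr
Volume infused so far = 6.991304 mL/hr × 12.5 hr = 87.3913 mL
Volume remaining = 134 − 87.3913 = 46.6087 mL
New rate:
Rate = 0.49 mg/hr ÷ 0.1716418 mg/mL = 2.854783 mL/hr
Time remaining = 46.6087 mL ÷ 2.854783 mL/hr = 16.32653 hr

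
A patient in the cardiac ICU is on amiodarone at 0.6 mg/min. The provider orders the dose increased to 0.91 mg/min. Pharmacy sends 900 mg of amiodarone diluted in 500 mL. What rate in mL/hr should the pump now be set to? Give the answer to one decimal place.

30.3 mL/hr

0.91 mg/min × 60 min/hr = 54.6 mg/hr
Concentration = 900 mg ÷ 500 mL = 1.8 mg/mL
Rate = 54.6 mg/hr ÷ 1.8 mg/mL = 30.33333 mL/hr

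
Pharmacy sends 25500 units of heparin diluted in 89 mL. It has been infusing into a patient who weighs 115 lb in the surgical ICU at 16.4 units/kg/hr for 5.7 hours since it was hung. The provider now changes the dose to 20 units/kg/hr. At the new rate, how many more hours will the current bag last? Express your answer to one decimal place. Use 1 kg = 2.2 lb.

19.7 hours

Initial rate:
Weight = 115 lb ÷ 2.2 lb/kg = 52.27273 kg
Dose = 16.4 units/kg/hr × 52.27273 kg = 857.2727 units/hr
Concentration = 25500 units ÷ 89 mL = 286.5169 units/mL
Rate = 857.2727 units/hr ÷ 286.5169 units/mL = 2.99205 mL/hr
Volume infused so far = 2.99205 mL/hr × 5.7 hr = 17.05468 mL
Volume remaining = 89 − 17.05468 = 71.94532 mL
New rate:
Dose = 20 units/kg/hr × 52.27273 kg = 1045.455 units/hr
Rate = 1045.455 units/hr ÷ 286.5169 units/mL = 3.648841 mL/hr
Time remaining = 71.94532 mL ÷ 3.648841 mL/hr = 19.7173 hr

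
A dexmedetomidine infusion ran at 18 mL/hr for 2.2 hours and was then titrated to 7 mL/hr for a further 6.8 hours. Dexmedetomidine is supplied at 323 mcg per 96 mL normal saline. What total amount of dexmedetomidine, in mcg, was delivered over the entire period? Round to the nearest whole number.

Concentration = 323 mcg ÷ 96 mL = 3.364583 mcg/mL
Stage 1: 18 mL/hr × 2.2 hr = 39.6 mL → 39.6 mL × 3.364583 mcg/mL = 133.2375 mcg
Stage 2: 7 mL/hr × 6.8 hr = 47.6 mL → 47.6 mL × 3.364583 mcg/mL = 160.1542 mcg
Total = 133.2375 + 160.1542 = 293.3917 mcg

293 mcg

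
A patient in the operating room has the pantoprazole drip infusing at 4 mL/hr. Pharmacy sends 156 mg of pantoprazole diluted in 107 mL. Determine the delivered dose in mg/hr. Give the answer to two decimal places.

5.83 mg/hr

Concentration = 156 mg ÷ 107 mL = 1.457944 mg/mL
Drug rate = 4 mL/hr × 1.457944 mg/mL = 5.831776 mg/hr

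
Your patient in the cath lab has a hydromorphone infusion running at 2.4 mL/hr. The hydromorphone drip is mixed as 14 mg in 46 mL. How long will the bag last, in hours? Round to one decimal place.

19.2 hours

Duration = 46 mL ÷ 2.4 mL/hr = 19.16667 hr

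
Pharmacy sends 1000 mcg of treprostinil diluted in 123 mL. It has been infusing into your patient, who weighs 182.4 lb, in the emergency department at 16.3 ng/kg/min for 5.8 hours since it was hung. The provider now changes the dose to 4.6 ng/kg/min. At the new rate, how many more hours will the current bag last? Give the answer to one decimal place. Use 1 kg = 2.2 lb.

Initial rate:
Weight = 182.4 lb ÷ 2.2 lb/kg = 82.90909 kg
Dose = 16.3 ng/kg/min × 82.90909 kg = 1351.418 ng/min
1351.418 ng/min × 60 min/hr = 81085.09 ng/hr
Concentration = 1000 mcg ÷ 123 mL = 8.130081 mcg/mL = 8130.081 ng/mL
Rate = 81085.09 ng/hr ÷ 8130.081 ng/mL = 9.973466 mL/hr
Volume infused so far = 9.973466 mL/hr × 5.8 hr = 57.8461 mL
Volume remaining = 123 − 57.8461 = 65.1539 mL
New rate:
Dose = 4.6 ng/kg/min × 82.90909 kg = 381.3818 ng/min
381.3818 ng/min × 60 min/hr = 22882.91 ng/hr
Rate = 22882.91 ng/hr ÷ 8130.081 ng/mL = 2.814598 mL/hr
Time remaining = 65.1539 mL ÷ 2.814598 mL/hr = 23.14856 hr

23.1 hours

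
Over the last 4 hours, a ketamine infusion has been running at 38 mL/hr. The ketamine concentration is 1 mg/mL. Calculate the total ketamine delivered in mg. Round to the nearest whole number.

152 mg

Drug rate = 38 mL/hr × 1 mg/mL = 38 mg/hr
Total = 38 mg/hr × 4 hr = 152 mg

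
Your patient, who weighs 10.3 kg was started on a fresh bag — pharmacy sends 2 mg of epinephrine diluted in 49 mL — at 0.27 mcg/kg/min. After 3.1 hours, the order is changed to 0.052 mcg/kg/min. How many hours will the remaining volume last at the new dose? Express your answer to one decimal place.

Initial rate:
Dose = 0.27 mcg/kg/min × 10.3 kg = 2.781 mcg/min
2.781 mcg/min × 60 min/hr = 166.86 mcg/hr
Concentration = 2 mg ÷ 49 mL = 0.04081633 mg/mL = 40.81633 mcg/mL
Rate = 166.86 mcg/hr ÷ 40.81633 mcg/mL = 4.08807 mL/hr
Volume infused so far = 4.08807 mL/hr × 3.1 hr = 12.67302 mL
Volume remaining = 49 − 12.67302 = 36.32698 mL
New rate:
Dose = 0.052 mcg/kg/min × 10.3 kg = 0.5356 mcg/min
0.5356 mcg/min × 60 min/hr = 32.136 mcg/hr
Rate = 32.136 mcg/hr ÷ 40.81633 mcg/mL = 0.787332 mL/hr
Time remaining = 36.32698 mL ÷ 0.787332 mL/hr = 46.13935 hr

46.1 hours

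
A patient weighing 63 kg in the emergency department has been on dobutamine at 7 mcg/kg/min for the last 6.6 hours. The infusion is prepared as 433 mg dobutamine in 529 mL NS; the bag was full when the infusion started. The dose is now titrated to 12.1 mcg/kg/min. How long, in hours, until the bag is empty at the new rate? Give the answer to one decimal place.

5.6 hours

Initial rate:
Dose = 7 mcg/kg/min × 63 kg = 441 mcg/min
441 mcg/min × 60 min/hr = 26460 mcg/hr
Concentration = 433 mg ÷ 529 mL = 0.8185255 mg/mL = 818.5255 mcg/mL
Rate = 26460 mcg/hr ÷ 818.5255 mcg/mL = 32.32642 mL/hr
Volume infused so far = 32.32642 mL/hr × 6.6 hr = 213.3544 mL
Volume remaining = 529 − 213.3544 = 315.6456 mL
New rate:
Dose = 12.1 mcg/kg/min × 63 kg = 762.3 mcg/min
762.3 mcg/min × 60 min/hr = 45738 mcg/hr
Rate = 45738 mcg/hr ÷ 818.5255 mcg/mL = 55.87853 mL/hr
Time remaining = 315.6456 mL ÷ 55.87853 mL/hr = 5.648782 hr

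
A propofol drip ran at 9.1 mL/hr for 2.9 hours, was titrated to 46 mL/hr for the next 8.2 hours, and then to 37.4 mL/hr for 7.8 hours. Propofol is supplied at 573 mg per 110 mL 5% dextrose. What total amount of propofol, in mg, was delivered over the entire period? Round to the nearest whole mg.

3622 mg

Concentration = 573 mg ÷ 110 mL = 5.209091 mg/mL
Stage 1: 9.1 mL/hr × 2.9 hr = 26.39 mL → 26.39 mL × 5.209091 mg/mL = 137.4679 mg
Stage 2: 46 mL/hr × 8.2 hr = 377.2 mL → 377.2 mL × 5.209091 mg/mL = 1964.869 mg
Stage 3: 37.4 mL/hr × 7.8 hr = 291.72 mL → 291.72 mL × 5.209091 mg/mL = 1519.596 mg
Total = 137.4679 + 1964.869 + 1519.596 = 3621.933 mg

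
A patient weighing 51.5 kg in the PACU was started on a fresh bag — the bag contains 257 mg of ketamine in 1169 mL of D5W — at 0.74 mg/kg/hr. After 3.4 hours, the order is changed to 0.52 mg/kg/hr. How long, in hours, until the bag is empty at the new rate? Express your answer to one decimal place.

Initial rate:
Dose = 0.74 mg/kg/hr × 51.5 kg = 38.11 mg/hr
Concentration = 257 mg ÷ 1169 mL = 0.219846 mg/mL
Rate = 38.11 mg/hr ÷ 0.219846 mg/mL = 173.3486 mL/hr
Volume infused so far = 173.3486 mL/hr × 3.4 hr = 589.3852 mL
Volume remaining = 1169 − 589.3852 = 579.6148 mL
New rate:
Dose = 0.52 mg/kg/hr × 51.5 kg = 26.78 mg/hr
Rate = 26.78 mg/hr ÷ 0.219846 mg/mL = 121.8125 mL/hr
Time remaining = 579.6148 mL ÷ 121.8125 mL/hr = 4.758252 hr

4.8 hours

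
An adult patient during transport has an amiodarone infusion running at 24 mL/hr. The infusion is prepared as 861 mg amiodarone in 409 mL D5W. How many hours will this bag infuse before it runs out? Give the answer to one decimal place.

Duration = 409 mL ÷ 24 mL/hr = 17.04167 hr

17.0 hours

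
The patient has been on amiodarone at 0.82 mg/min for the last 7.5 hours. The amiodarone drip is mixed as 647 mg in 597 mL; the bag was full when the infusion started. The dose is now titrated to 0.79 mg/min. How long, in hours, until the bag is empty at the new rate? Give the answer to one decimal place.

5.9 hours

Initial rate:
0.82 mg/min × 60 min/hr = 49.2 mg/hr
Concentration = 647 mg ÷ 597 mL = 1.083752 mg/mL
Rate = 49.2 mg/hr ÷ 1.083752 mg/mL = 45.39784 mL/hr
Volume infused so far = 45.39784 mL/hr × 7.5 hr = 340.4838 mL
Volume remaining = 597 − 340.4838 = 256.5162 mL
New rate:
0.79 mg/min × 60 min/hr = 47.4 mg/hr
Rate = 47.4 mg/hr ÷ 1.083752 mg/mL = 43.73694 mL/hr
Time remaining = 256.5162 mL ÷ 43.73694 mL/hr = 5.864979 hr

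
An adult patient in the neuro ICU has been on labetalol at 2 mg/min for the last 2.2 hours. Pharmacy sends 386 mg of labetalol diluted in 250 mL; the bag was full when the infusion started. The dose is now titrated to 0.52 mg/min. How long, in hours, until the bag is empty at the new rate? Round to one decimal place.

3.9 hours

Initial rate:
2 mg/min × 60 min/hr = 120 mg/hr
Concentration = 386 mg ÷ 250 mL = 1.544 mg/mL
Rate = 120 mg/hr ÷ 1.544 mg/mL = 77.72021 mL/hr
Volume infused so far = 77.72021 mL/hr × 2.2 hr = 170.9845 mL
Volume remaining = 250 − 170.9845 = 79.01554 mL
New rate:
0.52 mg/min × 60 min/hr = 31.2 mg/hr
Rate = 31.2 mg/hr ÷ 1.544 mg/mL = 20.20725 mL/hr
Time remaining = 79.01554 mL ÷ 20.20725 mL/hr = 3.910256 hr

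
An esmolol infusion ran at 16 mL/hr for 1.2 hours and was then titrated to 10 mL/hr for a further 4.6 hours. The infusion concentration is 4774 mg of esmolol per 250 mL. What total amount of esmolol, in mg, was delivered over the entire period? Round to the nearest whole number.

1245 mg

Concentration = 4774 mg ÷ 250 mL = 19.096 mg/mL
Stage 1: 16 mL/hr × 1.2 hr = 19.2 mL → 19.2 mL × 19.096 mg/mL = 366.6432 mg
Stage 2: 10 mL/hr × 4.6 hr = 46 mL → 46 mL × 19.096 mg/mL = 878.416 mg
Total = 366.6432 + 878.416 = 1245.059 mg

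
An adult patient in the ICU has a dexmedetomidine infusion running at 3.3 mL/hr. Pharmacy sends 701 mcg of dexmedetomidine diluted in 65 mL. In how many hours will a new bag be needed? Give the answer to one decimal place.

Duration = 65 mL ÷ 3.3 mL/hr = 19.69697 hr

19.7 hours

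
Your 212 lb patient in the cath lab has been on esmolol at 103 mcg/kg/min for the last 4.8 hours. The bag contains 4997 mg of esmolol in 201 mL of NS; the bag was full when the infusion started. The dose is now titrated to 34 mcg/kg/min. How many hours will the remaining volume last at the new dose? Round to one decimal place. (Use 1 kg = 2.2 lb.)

10.9 hours

Initial rate:
Weight = 212 lb ÷ 2.2 lb/kg = 96.36364 kg
Dose = 103 mcg/kg/min × 96.36364 kg = 9925.455 mcg/min
9925.455 mcg/min × 60 min/hr = 595527.3 mcg/hr
Concentration = 4997 mg ÷ 201 mL = 24.8607 mg/mL = 24860.7 mcg/mL
Rate = 595527.3 mcg/hr ÷ 24860.7 mcg/mL = 23.95457 mL/hr
Volume infused so far = 23.95457 mL/hr × 4.8 hr = 114.9819 mL
Volume remaining = 201 − 114.9819 = 86.01807 mL
New rate:
Dose = 34 mcg/kg/min × 96.36364 kg = 3276.364 mcg/min
3276.364 mcg/min × 60 min/hr = 196581.8 mcg/hr
Rate = 196581.8 mcg/hr ÷ 24860.7 mcg/mL = 7.907333 mL/hr
Time remaining = 86.01807 mL ÷ 7.907333 mL/hr = 10.87826 hr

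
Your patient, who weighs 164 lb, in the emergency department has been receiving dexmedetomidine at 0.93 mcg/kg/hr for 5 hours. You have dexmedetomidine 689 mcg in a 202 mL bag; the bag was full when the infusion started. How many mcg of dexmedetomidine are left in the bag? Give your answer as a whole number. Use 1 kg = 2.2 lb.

342 mcg

Weight = 164 lb ÷ 2.2 lb/kg = 74.54545 kg
Dose = 0.93 mcg/kg/hr × 74.54545 kg = 69.32727 mcg/hr
Concentration = 689 mcg ÷ 202 mL = 3.410891 mcg/mL
Rate = 69.32727 mcg/hr ÷ 3.410891 mcg/mL = 20.32527 mL/hr
Volume infused = 20.32527 mL/hr × 5 hr = 101.6263 mL
Volume remaining = 202 − 101.6263 = 100.3737 mL
Drug remaining = 100.3737 mL × 3.410891 mcg/mL = 342.3636 mcg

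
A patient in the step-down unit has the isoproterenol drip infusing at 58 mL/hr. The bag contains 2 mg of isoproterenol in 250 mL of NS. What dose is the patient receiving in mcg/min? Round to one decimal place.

Concentration = 2 mg ÷ 250 mL = 0.008 mg/mL = 8 mcg/mL
Drug rate = 58 mL/hr × 8 mcg/mL = 464 mcg/hr
464 mcg/hr ÷ 60 min/hr = 7.733333 mcg/min

7.7 mcg/min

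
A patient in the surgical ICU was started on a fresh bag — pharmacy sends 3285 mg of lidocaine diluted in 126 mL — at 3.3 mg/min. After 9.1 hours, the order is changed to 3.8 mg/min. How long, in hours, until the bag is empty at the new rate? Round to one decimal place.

6.5 hours

Initial rate:
3.3 mg/min × 60 min/hr = 198 mg/hr
Concentration = 3285 mg ÷ 126 mL = 26.07143 mg/mL
Rate = 198 mg/hr ÷ 26.07143 mg/mL = 7.594521 mL/hr
Volume infused so far = 7.594521 mL/hr × 9.1 hr = 69.11014 mL
Volume remaining = 126 − 69.11014 = 56.88986 mL
New rate:
3.8 mg/min × 60 min/hr = 228 mg/hr
Rate = 228 mg/hr ÷ 26.07143 mg/mL = 8.745205 mL/hr
Time remaining = 56.88986 mL ÷ 8.745205 mL/hr = 6.505263 hr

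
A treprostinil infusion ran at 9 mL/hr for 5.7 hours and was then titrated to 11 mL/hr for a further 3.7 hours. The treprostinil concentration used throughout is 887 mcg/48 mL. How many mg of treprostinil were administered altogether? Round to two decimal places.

Concentration = 887 mcg ÷ 48 mL = 18.47917 mcg/mL
Stage 1: 9 mL/hr × 5.7 hr = 51.3 mL → 51.3 mL × 18.47917 mcg/mL = 947.9813 mcg
Stage 2: 11 mL/hr × 3.7 hr = 40.7 mL → 40.7 mL × 18.47917 mcg/mL = 752.1021 mcg
Total = 947.9813 + 752.1021 = 1700.083 mcg = 1.700083 mg

1.70 mg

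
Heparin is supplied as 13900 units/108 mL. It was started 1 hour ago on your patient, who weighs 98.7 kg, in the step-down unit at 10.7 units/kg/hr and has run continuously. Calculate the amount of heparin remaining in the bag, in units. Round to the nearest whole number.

12844 units

Dose = 10.7 units/kg/hr × 98.7 kg = 1056.09 units/hr
Concentration = 13900 units ÷ 108 mL = 128.7037 units/mL
Rate = 1056.09 units/hr ÷ 128.7037 units/mL = 8.205591 mL/hr
Volume infused = 8.205591 mL/hr × 1 hr = 8.205591 mL
Volume remaining = 108 − 8.205591 = 99.79441 mL
Drug remaining = 99.79441 mL × 128.7037 units/mL = 12843.91 units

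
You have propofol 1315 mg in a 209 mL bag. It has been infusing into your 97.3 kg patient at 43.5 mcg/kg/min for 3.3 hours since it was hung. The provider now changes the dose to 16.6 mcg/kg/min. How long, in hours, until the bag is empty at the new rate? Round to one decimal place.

Initial rate:
Dose = 43.5 mcg/kg/min × 97.3 kg = 4232.55 mcg/min
4232.55 mcg/min × 60 min/hr = 253953 mcg/hr
Concentration = 1315 mg ÷ 209 mL = 6.291866 mg/mL = 6291.866 mcg/mL
Rate = 253953 mcg/hr ÷ 6291.866 mcg/mL = 40.36211 mL/hr
Volume infused so far = 40.36211 mL/hr × 3.3 hr = 133.195 mL
Volume remaining = 209 − 133.195 = 75.80503 mL
New rate:
Dose = 16.6 mcg/kg/min × 97.3 kg = 1615.18 mcg/min
1615.18 mcg/min × 60 min/hr = 96910.8 mcg/hr
Rate = 96910.8 mcg/hr ÷ 6291.866 mcg/mL = 15.40255 mL/hr
Time remaining = 75.80503 mL ÷ 15.40255 mL/hr = 4.921589 hr

4.9 hours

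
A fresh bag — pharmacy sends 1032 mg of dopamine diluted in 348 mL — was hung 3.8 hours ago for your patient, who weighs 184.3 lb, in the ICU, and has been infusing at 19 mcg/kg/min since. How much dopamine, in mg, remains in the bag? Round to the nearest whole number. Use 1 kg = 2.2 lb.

Weight = 184.3 lb ÷ 2.2 lb/kg = 83.77273 kg
Dose = 19 mcg/kg/min × 83.77273 kg = 1591.682 mcg/min
1591.682 mcg/min × 60 min/hr = 95500.91 mcg/hr
Concentration = 1032 mg ÷ 348 mL = 2.965517 mg/mL = 2965.517 mcg/mL
Rate = 95500.91 mcg/hr ÷ 2965.517 mcg/mL = 32.20379 mL/hr
Volume infused = 32.20379 mL/hr × 3.8 hr = 122.3744 mL
Volume remaining = 348 − 122.3744 = 225.6256 mL
Drug remaining = 225.6256 mL × 2965.517 mcg/mL = 669096.5 mcg = 669.0965 mg

669 mg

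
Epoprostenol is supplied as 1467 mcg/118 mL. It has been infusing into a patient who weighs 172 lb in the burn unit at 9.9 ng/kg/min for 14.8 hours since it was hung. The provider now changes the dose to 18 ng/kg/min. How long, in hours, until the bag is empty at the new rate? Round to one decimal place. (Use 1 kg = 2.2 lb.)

9.2 hours

Initial rate:
Weight = 172 lb ÷ 2.2 lb/kg = 78.18182 kg
Dose = 9.9 ng/kg/min × 78.18182 kg = 774 ng/min
774 ng/min × 60 min/hr = 46440 ng/hr
Concentration = 1467 mcg ÷ 118 mL = 12.4322 mcg/mL = 12432.2 ng/mL
Rate = 46440 ng/hr ÷ 12432.2 ng/mL = 3.73546 mL/hr
Volume infused so far = 3.73546 mL/hr × 14.8 hr = 55.28481 mL
Volume remaining = 118 − 55.28481 = 62.71519 mL
New rate:
Dose = 18 ng/kg/min × 78.18182 kg = 1407.273 ng/min
1407.273 ng/min × 60 min/hr = 84436.36 ng/hr
Rate = 84436.36 ng/hr ÷ 12432.2 ng/mL = 6.791746 mL/hr
Time remaining = 62.71519 mL ÷ 6.791746 mL/hr = 9.234031 hr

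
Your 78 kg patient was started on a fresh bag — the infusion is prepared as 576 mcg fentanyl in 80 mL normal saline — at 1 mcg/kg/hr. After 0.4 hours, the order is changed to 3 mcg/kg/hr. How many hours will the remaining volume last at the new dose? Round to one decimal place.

2.3 hours

Initial rate:
Dose = 1 mcg/kg/hr × 78 kg = 78 mcg/hr
Concentration = 576 mcg ÷ 80 mL = 7.2 mcg/mL
Rate = 78 mcg/hr ÷ 7.2 mcg/mL = 10.83333 mL/hr
Volume infused so far = 10.83333 mL/hr × 0.4 hr = 4.333333 mL
Volume remaining = 80 − 4.333333 = 75.66667 mL
New rate:
Dose = 3 mcg/kg/hr × 78 kg = 234 mcg/hr
Rate = 234 mcg/hr ÷ 7.2 mcg/mL = 32.5 mL/hr
Time remaining = 75.66667 mL ÷ 32.5 mL/hr = 2.328205 hr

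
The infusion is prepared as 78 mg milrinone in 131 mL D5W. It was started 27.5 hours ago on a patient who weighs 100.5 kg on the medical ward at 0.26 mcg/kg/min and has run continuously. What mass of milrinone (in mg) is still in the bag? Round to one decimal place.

Dose = 0.26 mcg/kg/min × 100.5 kg = 26.13 mcg/min
26.13 mcg/min × 60 min/hr = 1567.8 mcg/hr
Concentration = 78 mg ÷ 131 mL = 0.5954198 mg/mL = 595.4198 mcg/mL
Rate = 1567.8 mcg/hr ÷ 595.4198 mcg/mL = 2.6331 mL/hr
Volume infused = 2.6331 mL/hr × 27.5 hr = 72.41025 mL
Volume remaining = 131 − 72.41025 = 58.58975 mL
Drug remaining = 58.58975 mL × 595.4198 mcg/mL = 34885.5 mcg = 34.8855 mg

34.9 mg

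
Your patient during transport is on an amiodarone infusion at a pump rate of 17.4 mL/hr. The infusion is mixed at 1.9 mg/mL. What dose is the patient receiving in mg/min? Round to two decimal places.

0.55 mg/min

Drug rate = 17.4 mL/hr × 1.9 mg/mL = 33.06 mg/hr
33.06 mg/hr ÷ 60 min/hr = 0.551 mg/min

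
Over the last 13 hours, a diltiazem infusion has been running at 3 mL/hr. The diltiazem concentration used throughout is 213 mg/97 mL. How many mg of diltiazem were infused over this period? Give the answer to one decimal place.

85.6 mg

Concentration = 213 mg ÷ 97 mL = 2.195876 mg/mL
Drug rate = 3 mL/hr × 2.195876 mg/mL = 6.587629 mg/hr
Total = 6.587629 mg/hr × 13 hr = 85.63918 mg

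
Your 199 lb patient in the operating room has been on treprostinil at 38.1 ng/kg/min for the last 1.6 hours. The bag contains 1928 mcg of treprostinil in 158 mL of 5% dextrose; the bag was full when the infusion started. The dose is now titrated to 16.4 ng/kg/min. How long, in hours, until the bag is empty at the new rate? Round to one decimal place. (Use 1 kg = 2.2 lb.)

Initial rate:
Weight = 199 lb ÷ 2.2 lb/kg = 90.45455 kg
Dose = 38.1 ng/kg/min × 90.45455 kg = 3446.318 ng/min
3446.318 ng/min × 60 min/hr = 206779.1 ng/hr
Concentration = 1928 mcg ÷ 158 mL = 12.20253 mcg/mL = 12202.53 ng/mL
Rate = 206779.1 ng/hr ÷ 12202.53 ng/mL = 16.94559 mL/hr
Volume infused so far = 16.94559 mL/hr × 1.6 hr = 27.11294 mL
Volume remaining = 158 − 27.11294 = 130.8871 mL
New rate:
Dose = 16.4 ng/kg/min × 90.45455 kg = 1483.455 ng/min
1483.455 ng/min × 60 min/hr = 89007.27 ng/hr
Rate = 89007.27 ng/hr ÷ 12202.53 ng/mL = 7.294164 mL/hr
Time remaining = 130.8871 mL ÷ 7.294164 mL/hr = 17.94408 hr

17.9 hours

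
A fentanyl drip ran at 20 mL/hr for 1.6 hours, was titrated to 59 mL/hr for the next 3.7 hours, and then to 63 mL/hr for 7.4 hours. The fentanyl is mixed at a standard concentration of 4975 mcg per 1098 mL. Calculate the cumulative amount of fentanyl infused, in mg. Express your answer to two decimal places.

3.25 mg

Concentration = 4975 mcg ÷ 1098 mL = 4.530965 mcg/mL
Stage 1: 20 mL/hr × 1.6 hr = 32 mL → 32 mL × 4.530965 mcg/mL = 144.9909 mcg
Stage 2: 59 mL/hr × 3.7 hr = 218.3 mL → 218.3 mL × 4.530965 mcg/mL = 989.1097 mcg
Stage 3: 63 mL/hr × 7.4 hr = 466.2 mL → 466.2 mL × 4.530965 mcg/mL = 2112.336 mcg
Total = 144.9909 + 989.1097 + 2112.336 = 3246.437 mcg = 3.246437 mg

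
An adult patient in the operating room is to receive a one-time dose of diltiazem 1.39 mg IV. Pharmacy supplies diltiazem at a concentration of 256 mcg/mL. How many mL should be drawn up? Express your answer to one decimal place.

5.4 mL

Concentration = 256 mcg/mL = 0.256 mg/mL
Volume = 1.39 mg ÷ 0.256 mg/mL = 5.429687 mL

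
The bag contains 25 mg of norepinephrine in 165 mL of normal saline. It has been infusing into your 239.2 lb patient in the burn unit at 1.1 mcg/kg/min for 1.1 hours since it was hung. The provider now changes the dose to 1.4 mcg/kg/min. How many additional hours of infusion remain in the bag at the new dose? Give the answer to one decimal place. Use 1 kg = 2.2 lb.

1.9 hours

Initial rate:
Weight = 239.2 lb ÷ 2.2 lb/kg = 108.7273 kg
Dose = 1.1 mcg/kg/min × 108.7273 kg = 119.6 mcg/min
119.6 mcg/min × 60 min/hr = 7176 mcg/hr
Concentration = 25 mg ÷ 165 mL = 0.1515152 mg/mL = 151.5152 mcg/mL
Rate = 7176 mcg/hr ÷ 151.5152 mcg/mL = 47.3616 mL/hr
Volume infused so far = 47.3616 mL/hr × 1.1 hr = 52.09776 mL
Volume remaining = 165 − 52.09776 = 112.9022 mL
New rate:
Dose = 1.4 mcg/kg/min × 108.7273 kg = 152.2182 mcg/min
152.2182 mcg/min × 60 min/hr = 9133.091 mcg/hr
Rate = 9133.091 mcg/hr ÷ 151.5152 mcg/mL = 60.2784 mL/hr
Time remaining = 112.9022 mL ÷ 60.2784 mL/hr = 1.873013 hr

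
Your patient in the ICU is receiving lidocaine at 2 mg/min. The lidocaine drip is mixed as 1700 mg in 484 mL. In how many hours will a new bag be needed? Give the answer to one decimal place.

14.2 hours

2 mg/min × 60 min/hr = 120 mg/hr
Concentration = 1700 mg ÷ 484 mL = 3.512397 mg/mL
Rate = 120 mg/hr ÷ 3.512397 mg/mL = 34.16471 mL/hr
Duration = 484 mL ÷ 34.16471 mL/hr = 14.16667 hr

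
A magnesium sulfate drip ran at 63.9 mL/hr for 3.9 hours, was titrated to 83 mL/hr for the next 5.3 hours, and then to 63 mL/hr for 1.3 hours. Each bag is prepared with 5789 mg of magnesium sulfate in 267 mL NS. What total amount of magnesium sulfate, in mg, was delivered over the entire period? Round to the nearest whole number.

Concentration = 5789 mg ÷ 267 mL = 21.68165 mg/mL
Stage 1: 63.9 mL/hr × 3.9 hr = 249.21 mL → 249.21 mL × 21.68165 mg/mL = 5403.283 mg
Stage 2: 83 mL/hr × 5.3 hr = 439.9 mL → 439.9 mL × 21.68165 mg/mL = 9537.757 mg
Stage 3: 63 mL/hr × 1.3 hr = 81.9 mL → 81.9 mL × 21.68165 mg/mL = 1775.727 mg
Total = 5403.283 + 9537.757 + 1775.727 = 16716.77 mg

16717 mg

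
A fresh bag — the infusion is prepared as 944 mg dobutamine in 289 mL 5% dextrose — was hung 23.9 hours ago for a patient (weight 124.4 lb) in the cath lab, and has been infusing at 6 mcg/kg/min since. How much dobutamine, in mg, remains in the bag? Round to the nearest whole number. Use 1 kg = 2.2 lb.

457 mg

Weight = 124.4 lb ÷ 2.2 lb/kg = 56.54545 kg
Dose = 6 mcg/kg/min × 56.54545 kg = 339.2727 mcg/min
339.2727 mcg/min × 60 min/hr = 20356.36 mcg/hr
Concentration = 944 mg ÷ 289 mL = 3.266436 mg/mL = 3266.436 mcg/mL
Rate = 20356.36 mcg/hr ÷ 3266.436 mcg/mL = 6.23198 mL/hr
Volume infused = 6.23198 mL/hr × 23.9 hr = 148.9443 mL
Volume remaining = 289 − 148.9443 = 140.0557 mL
Drug remaining = 140.0557 mL × 3266.436 mcg/mL = 457482.9 mcg = 457.4829 mg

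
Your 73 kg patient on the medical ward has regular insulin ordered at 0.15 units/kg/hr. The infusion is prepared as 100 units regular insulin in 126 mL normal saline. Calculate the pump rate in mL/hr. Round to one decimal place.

Dose = 0.15 units/kg/hr × 73 kg = 10.95 units/hr
Concentration = 100 units ÷ 126 mL = 0.7936508 units/mL
Rate = 10.95 units/hr ÷ 0.7936508 units/mL = 13.797 mL/hr

13.8 mL/hr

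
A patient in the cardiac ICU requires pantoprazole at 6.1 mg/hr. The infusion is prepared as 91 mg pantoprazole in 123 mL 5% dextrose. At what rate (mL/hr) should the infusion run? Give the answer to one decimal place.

Concentration = 91 mg ÷ 123 mL = 0.7398374 mg/mL
Rate = 6.1 mg/hr ÷ 0.7398374 mg/mL = 8.245055 mL/hr

8.2 mL/hr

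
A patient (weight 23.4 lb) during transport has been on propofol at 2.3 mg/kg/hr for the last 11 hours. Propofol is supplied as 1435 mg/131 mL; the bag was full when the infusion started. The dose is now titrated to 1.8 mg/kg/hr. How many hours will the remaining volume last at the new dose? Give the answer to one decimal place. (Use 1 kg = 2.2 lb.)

Initial rate:
Weight = 23.4 lb ÷ 2.2 lb/kg = 10.63636 kg
Dose = 2.3 mg/kg/hr × 10.63636 kg = 24.46364 mg/hr
Concentration = 1435 mg ÷ 131 mL = 10.9542 mg/mL
Rate = 24.46364 mg/hr ÷ 10.9542 mg/mL = 2.233266 mL/hr
Volume infused so far = 2.233266 mL/hr × 11 hr = 24.56592 mL
Volume remaining = 131 − 24.56592 = 106.4341 mL
New rate:
Dose = 1.8 mg/kg/hr × 10.63636 kg = 19.14545 mg/hr
Rate = 19.14545 mg/hr ÷ 10.9542 mg/mL = 1.747773 mL/hr
Time remaining = 106.4341 mL ÷ 1.747773 mL/hr = 60.89696 hr

60.9 hours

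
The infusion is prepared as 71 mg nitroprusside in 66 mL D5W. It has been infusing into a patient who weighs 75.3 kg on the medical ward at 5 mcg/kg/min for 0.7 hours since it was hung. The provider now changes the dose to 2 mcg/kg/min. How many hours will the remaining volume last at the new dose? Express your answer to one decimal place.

Initial rate:
Dose = 5 mcg/kg/min × 75.3 kg = 376.5 mcg/min
376.5 mcg/min × 60 min/hr = 22590 mcg/hr
Concentration = 71 mg ÷ 66 mL = 1.075758 mg/mL = 1075.758 mcg/mL
Rate = 22590 mcg/hr ÷ 1075.758 mcg/mL = 20.99915 mL/hr
Volume infused so far = 20.99915 mL/hr × 0.7 hr = 14.69941 mL
Volume remaining = 66 − 14.69941 = 51.30059 mL
New rate:
Dose = 2 mcg/kg/min × 75.3 kg = 150.6 mcg/min
150.6 mcg/min × 60 min/hr = 9036 mcg/hr
Rate = 9036 mcg/hr ÷ 1075.758 mcg/mL = 8.399662 mL/hr
Time remaining = 51.30059 mL ÷ 8.399662 mL/hr = 6.107459 hr

6.1 hours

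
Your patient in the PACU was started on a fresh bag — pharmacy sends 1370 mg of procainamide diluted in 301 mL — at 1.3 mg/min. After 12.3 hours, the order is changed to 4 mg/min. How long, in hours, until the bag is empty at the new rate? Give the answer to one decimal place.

Initial rate:
1.3 mg/min × 60 min/hr = 78 mg/hr
Concentration = 1370 mg ÷ 301 mL = 4.551495 mg/mL
Rate = 78 mg/hr ÷ 4.551495 mg/mL = 17.13723 mL/hr
Volume infused so far = 17.13723 mL/hr × 12.3 hr = 210.7879 mL
Volume remaining = 301 − 210.7879 = 90.21212 mL
New rate:
4 mg/min × 60 min/hr = 240 mg/hr
Rate = 240 mg/hr ÷ 4.551495 mg/mL = 52.72993 mL/hr
Time remaining = 90.21212 mL ÷ 52.72993 mL/hr = 1.710833 hr

1.7 hours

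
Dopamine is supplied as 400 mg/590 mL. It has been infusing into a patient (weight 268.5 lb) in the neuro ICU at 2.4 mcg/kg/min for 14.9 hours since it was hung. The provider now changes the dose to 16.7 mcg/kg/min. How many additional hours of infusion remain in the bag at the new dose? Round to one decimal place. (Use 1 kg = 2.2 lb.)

1.1 hours

Initial rate:
Weight = 268.5 lb ÷ 2.2 lb/kg = 122.0455 kg
Dose = 2.4 mcg/kg/min × 122.0455 kg = 292.9091 mcg/min
292.9091 mcg/min × 60 min/hr = 17574.55 mcg/hr
Concentration = 400 mg ÷ 590 mL = 0.6779661 mg/mL = 677.9661 mcg/mL
Rate = 17574.55 mcg/hr ÷ 677.9661 mcg/mL = 25.92245 mL/hr
Volume infused so far = 25.92245 mL/hr × 14.9 hr = 386.2446 mL
Volume remaining = 590 − 386.2446 = 203.7554 mL
New rate:
Dose = 16.7 mcg/kg/min × 122.0455 kg = 2038.159 mcg/min
2038.159 mcg/min × 60 min/hr = 122289.5 mcg/hr
Rate = 122289.5 mcg/hr ÷ 677.9661 mcg/mL = 180.3771 mL/hr
Time remaining = 203.7554 mL ÷ 180.3771 mL/hr = 1.129608 hr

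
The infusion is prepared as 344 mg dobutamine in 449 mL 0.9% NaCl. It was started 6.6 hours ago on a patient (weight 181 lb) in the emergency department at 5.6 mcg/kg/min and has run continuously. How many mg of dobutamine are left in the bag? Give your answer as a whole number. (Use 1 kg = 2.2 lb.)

162 mg

Weight = 181 lb ÷ 2.2 lb/kg = 82.27273 kg
Dose = 5.6 mcg/kg/min × 82.27273 kg = 460.7273 mcg/min
460.7273 mcg/min × 60 min/hr = 27643.64 mcg/hr
Concentration = 344 mg ÷ 449 mL = 0.766147 mg/mL = 766.147 mcg/mL
Rate = 27643.64 mcg/hr ÷ 766.147 mcg/mL = 36.08137 mL/hr
Volume infused = 36.08137 mL/hr × 6.6 hr = 238.1371 mL
Volume remaining = 449 − 238.1371 = 210.8629 mL
Drug remaining = 210.8629 mL × 766.147 mcg/mL = 161552 mcg = 161.552 mg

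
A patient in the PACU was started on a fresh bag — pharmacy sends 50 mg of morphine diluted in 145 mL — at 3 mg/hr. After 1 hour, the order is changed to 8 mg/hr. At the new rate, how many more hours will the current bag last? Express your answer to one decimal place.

Initial rate:
Concentration = 50 mg ÷ 145 mL = 0.3448276 mg/mL
Rate = 3 mg/hr ÷ 0.3448276 mg/mL = 8.7 mL/hr
Volume infused so far = 8.7 mL/hr × 1 hr = 8.7 mL
Volume remaining = 145 − 8.7 = 136.3 mL
New rate:
Rate = 8 mg/hr ÷ 0.3448276 mg/mL = 23.2 mL/hr
Time remaining = 136.3 mL ÷ 23.2 mL/hr = 5.875 hr

5.9 hours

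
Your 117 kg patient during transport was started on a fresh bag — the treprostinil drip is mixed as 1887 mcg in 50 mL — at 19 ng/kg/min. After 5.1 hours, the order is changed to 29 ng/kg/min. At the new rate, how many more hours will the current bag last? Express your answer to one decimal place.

5.9 hours

Initial rate:
Dose = 19 ng/kg/min × 117 kg = 2223 ng/min
2223 ng/min × 60 min/hr = 133380 ng/hr
Concentration = 1887 mcg ÷ 50 mL = 37.74 mcg/mL = 37740 ng/mL
Rate = 133380 ng/hr ÷ 37740 ng/mL = 3.534181 mL/hr
Volume infused so far = 3.534181 mL/hr × 5.1 hr = 18.02432 mL
Volume remaining = 50 − 18.02432 = 31.97568 mL
New rate:
Dose = 29 ng/kg/min × 117 kg = 3393 ng/min
3393 ng/min × 60 min/hr = 203580 ng/hr
Rate = 203580 ng/hr ÷ 37740 ng/mL = 5.394277 mL/hr
Time remaining = 31.97568 mL ÷ 5.394277 mL/hr = 5.927704 hr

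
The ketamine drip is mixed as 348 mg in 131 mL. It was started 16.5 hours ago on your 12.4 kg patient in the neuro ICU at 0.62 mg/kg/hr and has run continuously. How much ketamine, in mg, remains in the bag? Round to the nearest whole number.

Dose = 0.62 mg/kg/hr × 12.4 kg = 7.688 mg/hr
Concentration = 348 mg ÷ 131 mL = 2.656489 mg/mL
Rate = 7.688 mg/hr ÷ 2.656489 mg/mL = 2.894046 mL/hr
Volume infused = 2.894046 mL/hr × 16.5 hr = 47.75176 mL
Volume remaining = 131 − 47.75176 = 83.24824 mL
Drug remaining = 83.24824 mL × 2.656489 mg/mL = 221.148 mg

221 mg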